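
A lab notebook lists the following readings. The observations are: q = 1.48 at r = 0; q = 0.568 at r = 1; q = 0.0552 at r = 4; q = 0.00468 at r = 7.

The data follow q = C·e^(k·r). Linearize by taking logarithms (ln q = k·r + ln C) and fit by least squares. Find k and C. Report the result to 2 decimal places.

k = -0.81, C = 1.39

Linearized form: ln q = k·r + ln C. From the 4 transformed points,
Σr = 12.0000, Σ(r)² = 66.0000, Σln q = -8.4348, Σr·ln q = -49.7040.
Equations: 66.0000·k + 12.0000·ln C = -49.7040;  12.0000·k + 4·ln C = -8.4348.
Slope k = (n·Σr·ln q − Σr·Σln q)/(n·Σ(r)² − (Σr)²) = (4·-49.7040 − 12.0000·-8.4348)/120.0000 = -0.81332; ln C = (Σln q − k·Σr)/n = 0.33124, so C = exp(0.33124) = 1.39269.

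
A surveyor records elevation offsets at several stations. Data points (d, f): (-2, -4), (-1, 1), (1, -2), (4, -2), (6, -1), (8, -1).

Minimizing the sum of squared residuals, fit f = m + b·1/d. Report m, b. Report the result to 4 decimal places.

m = -1.4949, b = -0.7341

Compute the Gram sums: Σ1 = 6, Σ1/d = 1/24, Σ1/d·1/d = 1357/576.
For Aᵀf: Σf = -9, Σ1/d·f = -43/24.
Determinant 6·(1357/576) − (1/24)² = 8141/576.
m = ((-9)·(1357/576) − (1/24)·(-43/24))/(8141/576) = -12170/8141; b = (6·(-43/24) − (1/24)·(-9))/(8141/576) = -5976/8141.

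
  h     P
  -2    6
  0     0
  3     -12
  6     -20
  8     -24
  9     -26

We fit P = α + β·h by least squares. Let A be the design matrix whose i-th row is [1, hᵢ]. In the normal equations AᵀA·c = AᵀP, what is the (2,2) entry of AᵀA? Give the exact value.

Row 2 ↔ basis h, column 2 ↔ basis h, so (AᵀA)_{2,2} = Σᵢ (h)·(h) = (-2)·(-2) + (0)·(0) + (3)·(3) + (6)·(6) + (8)·(8) + (9)·(9) = 194.

194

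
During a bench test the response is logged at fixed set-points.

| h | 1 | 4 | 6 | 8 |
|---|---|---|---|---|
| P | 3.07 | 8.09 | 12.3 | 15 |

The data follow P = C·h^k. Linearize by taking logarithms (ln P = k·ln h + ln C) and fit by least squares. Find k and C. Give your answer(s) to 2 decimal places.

k = 0.76, C = 3.01

Taking logs, ln P = k·ln h + ln C, so regress ln P on ln h.
Σln h = 5.2575, Σ(ln h)² = 9.4563, Σln P = 8.4300, Σln h·ln P = 13.0261.
Equations: 9.4563·k + 5.2575·ln C = 13.0261;  5.2575·k + 4·ln C = 8.4300.
Slope k = (n·Σln h·ln P − Σln h·Σln P)/(n·Σ(ln h)² − (Σln h)²) = (4·13.0261 − 5.2575·8.4300)/10.1839 = 0.76432; ln C = (Σln P − k·Σln h)/n = 1.10289, so C = exp(1.10289) = 3.01285.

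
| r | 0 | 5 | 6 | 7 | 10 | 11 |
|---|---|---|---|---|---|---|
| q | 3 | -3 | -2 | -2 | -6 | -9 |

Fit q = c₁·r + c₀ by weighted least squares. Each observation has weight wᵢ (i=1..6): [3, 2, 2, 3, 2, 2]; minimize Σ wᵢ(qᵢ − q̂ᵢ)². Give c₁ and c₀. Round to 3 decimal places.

Normal-equation sums: Σwᵢ·r·r = 711, Σwᵢ·r = 85, Σwᵢ·1 = 14.
Moment sums: Σwᵢ·r·q = -414, Σwᵢ·q = -37.
So XᵀWX·[c₁, c₀]ᵀ = XᵀWq: [[711, 85]; [85, 14]]·[c₁, c₀]ᵀ = [-414, -37]ᵀ.
Eliminating c₀: 14·(row 1) − 85·(row 2) gives 2729·c₁ = 14·(-414) − 85·(-37) = -2651, so c₁ = -2651/2729.
Then c₀ = ((-37) − 85·(-2651/2729))/14 = 8883/2729.

c₁ = -0.971, c₀ = 3.255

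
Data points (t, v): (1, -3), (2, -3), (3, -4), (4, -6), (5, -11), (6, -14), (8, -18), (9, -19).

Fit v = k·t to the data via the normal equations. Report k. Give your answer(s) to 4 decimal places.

Compute the Gram sums: Σt·t = 236.
For Aᵀv: Σt·v = -499.
AᵀA·[k]ᵀ = Aᵀv becomes [[236]]·[k]ᵀ = [-499]ᵀ.
k = (-499)/236 = -2.11441.

k = -2.1144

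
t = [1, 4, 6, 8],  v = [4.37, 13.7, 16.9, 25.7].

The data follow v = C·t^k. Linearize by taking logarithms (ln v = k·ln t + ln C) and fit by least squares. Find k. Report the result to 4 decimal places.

k = 0.8183

Linearized form: ln v = k·ln t + ln C. From the 4 transformed points,
AᵀA = [[9.4563, 5.2575]; [5.2575, 4]], rhs = [15.4452, 10.1660]ᵀ  (here Σln t = 5.2575, Σ(ln t)² = 9.4563, Σln v = 10.1660, Σln t·ln v = 15.4452).
Slope k = (n·Σln t·ln v − Σln t·Σln v)/(n·Σ(ln t)² − (Σln t)²) = (4·15.4452 − 5.2575·10.1660)/10.1839 = 0.81829; ln C = (Σln v − k·Σln t)/n = 1.46595.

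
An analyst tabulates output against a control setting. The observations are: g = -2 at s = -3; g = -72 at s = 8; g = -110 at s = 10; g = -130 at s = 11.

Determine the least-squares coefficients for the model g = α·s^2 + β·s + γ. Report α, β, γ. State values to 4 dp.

The normal system XᵀX·[α, β, γ]ᵀ = Xᵀg is [[28818, 2816, 294]; [2816, 294, 26]; [294, 26, 4]]·[α, β, γ]ᵀ = [-31356, -3100, -314]ᵀ.
Row-reducing yields α = -7623/8210, β = -71823/41050, γ = 45877/41050.

α = -0.9285, β = -1.7496, γ = 1.1176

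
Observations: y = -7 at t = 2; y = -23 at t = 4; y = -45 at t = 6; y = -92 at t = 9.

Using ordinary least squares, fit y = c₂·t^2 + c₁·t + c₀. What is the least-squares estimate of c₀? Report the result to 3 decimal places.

With design matrix M, MᵀM = [[8129, 1017, 137]; [1017, 137, 21]; [137, 21, 4]] and Mᵀy = [-9468, -1204, -167]ᵀ.
Inverting the 3×3 Gram matrix, [c₂, c₁, c₀]ᵀ = [-257/298, -785/298, 241/149]ᵀ.

c₀ = 1.617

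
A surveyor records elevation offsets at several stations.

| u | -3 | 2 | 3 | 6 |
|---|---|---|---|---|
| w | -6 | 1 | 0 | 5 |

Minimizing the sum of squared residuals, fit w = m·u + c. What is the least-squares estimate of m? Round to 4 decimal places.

The normal system MᵀM·[m, c]ᵀ = Mᵀw is [[58, 8]; [8, 4]]·[m, c]ᵀ = [50, 0]ᵀ.
det = 58·4 − 8² = 168.
m = (50·4 − 8·0)/168 = 25/21; c = (58·0 − 8·50)/168 = -50/21.

m = 1.1905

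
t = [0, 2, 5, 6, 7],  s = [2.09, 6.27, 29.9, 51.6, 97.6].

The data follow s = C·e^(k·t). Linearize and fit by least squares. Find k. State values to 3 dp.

With ln sᵢ as the transformed response and tᵢ as the regressor:
AᵀA = [[114.0000, 20.0000]; [20.0000, 5]], rhs = [76.3881, 14.4952]ᵀ  (here Σt = 20.0000, Σ(t)² = 114.0000, Σln s = 14.4952, Σt·ln s = 76.3881).
Slope k = (n·Σt·ln s − Σt·Σln s)/(n·Σ(t)² − (Σt)²) = (5·76.3881 − 20.0000·14.4952)/170.0000 = 0.54139; ln C = (Σln s − k·Σt)/n = 0.73347.

k = 0.541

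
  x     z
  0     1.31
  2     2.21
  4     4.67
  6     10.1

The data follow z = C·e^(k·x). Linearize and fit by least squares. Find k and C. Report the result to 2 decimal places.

With ln zᵢ as the transformed response and xᵢ as the regressor:
AᵀA = [[56.0000, 12.0000]; [12.0000, 4]], rhs = [21.6258, 4.9167]ᵀ  (here Σx = 12.0000, Σ(x)² = 56.0000, Σln z = 4.9167, Σx·ln z = 21.6258).
Solving (det = 80.0000): k = 0.34378, ln C = 0.19782, so C = exp(0.19782) = 1.21875.

k = 0.34, C = 1.22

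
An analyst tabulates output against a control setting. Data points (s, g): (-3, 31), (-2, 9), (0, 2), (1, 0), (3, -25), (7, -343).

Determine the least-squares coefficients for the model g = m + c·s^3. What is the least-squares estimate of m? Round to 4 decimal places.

m = 2.0132

Sums needed: Σ1 = 6, Σs^3 = 336, Σs^3·s^3 = 119172.
Right-hand side: Σg = -326, Σs^3·g = -119233.
So MᵀM·[m, c]ᵀ = Mᵀg: [[6, 336]; [336, 119172]]·[m, c]ᵀ = [-326, -119233]ᵀ.
Determinant 6·119172 − 336² = 602136.
m = ((-326)·119172 − 336·(-119233))/602136 = 50509/25089; c = (6·(-119233) − 336·(-326))/602136 = -33659/33452.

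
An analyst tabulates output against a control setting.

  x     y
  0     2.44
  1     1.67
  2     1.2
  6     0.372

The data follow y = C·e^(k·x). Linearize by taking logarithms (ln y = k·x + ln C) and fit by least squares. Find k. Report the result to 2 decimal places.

k = -0.31

Let Y = ln y. Fitting Y = k·x + ln C by least squares:
Σx = 9.0000, Σ(x)² = 41.0000, Σln y = 0.5983, Σx·ln y = -5.0557.
Normal system: [[41.0000, 9.0000]; [9.0000, 4]]·[k, ln C]ᵀ = [-5.0557, 0.5983]ᵀ.
Δ = 41.0000·4 − (9.0000)² = 83.0000; k = (-5.0557·4 − 9.0000·0.5983)/83.0000 = -0.30852, ln C = (41.0000·0.5983 − 9.0000·-5.0557)/83.0000 = 0.84375.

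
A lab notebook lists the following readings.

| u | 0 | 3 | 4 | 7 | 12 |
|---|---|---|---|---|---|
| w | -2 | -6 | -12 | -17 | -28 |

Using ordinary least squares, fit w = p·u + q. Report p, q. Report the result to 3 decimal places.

p = -2.210, q = -1.507

Setting ∂/∂p … = 0 gives: 218·p + 26·q = -521;  26·p + 5·q = -65.
(Σu·u = 218, Σu = 26, Σ1 = 5, Σu·w = -521, Σw = -65.)
Eliminating q: 5·(row 1) − 26·(row 2) gives 414·p = 5·(-521) − 26·(-65) = -915, so p = -305/138.
Then q = ((-65) − 26·(-305/138))/5 = -104/69.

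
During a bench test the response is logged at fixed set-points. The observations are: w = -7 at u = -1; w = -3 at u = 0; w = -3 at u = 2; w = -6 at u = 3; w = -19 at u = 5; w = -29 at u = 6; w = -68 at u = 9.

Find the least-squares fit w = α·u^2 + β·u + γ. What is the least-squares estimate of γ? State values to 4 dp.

Entries of MᵀM: Σu^2·u^2 = 8580, Σu^2·u = 1104, Σu^2 = 156, Σu·u = 156, Σu = 24, Σ1 = 7.
For Mᵀw: Σu^2·w = -7100, Σu·w = -898, Σw = -135.
So MᵀM·[α, β, γ]ᵀ = Mᵀw: [[8580, 1104, 156]; [1104, 156, 24]; [156, 24, 7]]·[α, β, γ]ᵀ = [-7100, -898, -135]ᵀ.
Solving the 3×3 system (Gaussian elimination) gives α = -874/847, β = 10489/5082, γ = -2851/847.

γ = -3.3660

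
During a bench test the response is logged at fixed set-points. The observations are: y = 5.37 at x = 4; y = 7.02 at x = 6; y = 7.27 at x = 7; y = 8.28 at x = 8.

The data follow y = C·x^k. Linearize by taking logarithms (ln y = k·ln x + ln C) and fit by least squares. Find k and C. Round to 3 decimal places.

Taking logs, ln y = k·ln x + ln C, so regress ln y on ln x.
Σln x = 7.2034, Σ(ln x)² = 13.2429, Σln y = 7.7272, Σln x·ln y = 14.0777.
Equations: 13.2429·k + 7.2034·ln C = 14.0777;  7.2034·k + 4·ln C = 7.7272.
Slope k = (n·Σln x·ln y − Σln x·Σln y)/(n·Σ(ln x)² − (Σln x)²) = (4·14.0777 − 7.2034·7.7272)/1.0824 = 0.59920; ln C = (Σln y − k·Σln x)/n = 0.85273, so C = exp(0.85273) = 2.34604.

k = 0.599, C = 2.346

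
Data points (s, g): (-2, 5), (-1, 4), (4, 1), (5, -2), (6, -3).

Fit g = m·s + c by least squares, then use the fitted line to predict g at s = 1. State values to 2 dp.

Forming XᵀX = [[82, 12]; [12, 5]] and Xᵀg = [-38, 5]ᵀ gives XᵀX·[m, c]ᵀ = Xᵀg.
Determinant 82·5 − 12² = 266.
m = ((-38)·5 − 12·5)/266 = -125/133; c = (82·5 − 12·(-38))/266 = 433/133.
At s = 1: ĝ = (-125/133)·(1) + (433/133)·(1) = 44/19.

ĝ = 2.32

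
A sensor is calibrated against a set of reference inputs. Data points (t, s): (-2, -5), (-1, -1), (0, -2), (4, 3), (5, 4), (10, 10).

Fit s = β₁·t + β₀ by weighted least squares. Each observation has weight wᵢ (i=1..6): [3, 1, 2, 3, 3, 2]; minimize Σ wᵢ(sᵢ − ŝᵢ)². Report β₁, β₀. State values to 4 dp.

β₁ = 1.2043, β₀ = -1.9407

From the data, Σwᵢ·t·t = 336, Σwᵢ·t = 40, Σwᵢ·1 = 14.
For MᵀWs: Σwᵢ·t·s = 327, Σwᵢ·s = 21.
Determinant 336·14 − 40² = 3104.
β₁ = (327·14 − 40·21)/3104 = 1869/1552; β₀ = (336·21 − 40·327)/3104 = -753/388.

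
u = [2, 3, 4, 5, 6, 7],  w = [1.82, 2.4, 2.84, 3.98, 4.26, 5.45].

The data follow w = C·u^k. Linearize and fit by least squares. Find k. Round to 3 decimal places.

Taking logs, ln w = k·ln u + ln C, so regress ln w on ln u.
Sums: Σln u = 8.5252, Σ(ln u)² = 13.1965, Σln w = 7.0443, Σln u·ln w = 10.9432.
Normal system: [[13.1965, 8.5252]; [8.5252, 6]]·[k, ln C]ᵀ = [10.9432, 7.0443]ᵀ.
Slope k = (n·Σln u·ln w − Σln u·Σln w)/(n·Σ(ln u)² − (Σln u)²) = (6·10.9432 − 8.5252·7.0443)/6.5005 = 0.86238; ln C = (Σln w − k·Σln u)/n = -0.05128.

k = 0.862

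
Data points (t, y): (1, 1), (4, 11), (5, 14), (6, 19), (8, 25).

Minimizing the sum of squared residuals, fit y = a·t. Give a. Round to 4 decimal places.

a = 3.0211

AᵀA·[a]ᵀ = Aᵀy reads: 142·a = 429.
Hence a = 429 / 142 ≈ 3.02113.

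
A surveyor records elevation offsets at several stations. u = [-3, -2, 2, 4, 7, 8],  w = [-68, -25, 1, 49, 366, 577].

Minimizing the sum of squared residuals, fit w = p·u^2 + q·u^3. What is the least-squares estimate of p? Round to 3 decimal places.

p = -3.036

Entries of MᵀM: Σu^2·u^2 = 6866, Σu^2·u^3 = 50356, Σu^3·u^3 = 384746.
Right-hand side: Σu^2·w = 54938, Σu^3·w = 426142.
MᵀM·[p, q]ᵀ = Mᵀw becomes [[6866, 50356]; [50356, 384746]]·[p, q]ᵀ = [54938, 426142]ᵀ.
det = 6866·384746 − 50356² = 105939300.
p = (54938·384746 − 50356·426142)/105939300 = -26802567/8828275; q = (6866·426142 − 50356·54938)/105939300 = 13286087/8828275.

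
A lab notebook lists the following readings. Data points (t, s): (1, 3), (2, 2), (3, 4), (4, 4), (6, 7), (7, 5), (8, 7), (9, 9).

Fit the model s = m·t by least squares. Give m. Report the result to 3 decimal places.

m = 0.958

Sums needed: Σt·t = 260.
Right-hand side: Σt·s = 249.
So AᵀA·[m]ᵀ = Aᵀs: [[260]]·[m]ᵀ = [249]ᵀ.
Hence m = 249 / 260 ≈ 0.957692.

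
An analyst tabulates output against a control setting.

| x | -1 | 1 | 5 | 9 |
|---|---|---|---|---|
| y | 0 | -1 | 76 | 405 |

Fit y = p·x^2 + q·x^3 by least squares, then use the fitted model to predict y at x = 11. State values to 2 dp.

Entries of MᵀM: Σx^2·x^2 = 7188, Σx^2·x^3 = 62174, Σx^3·x^3 = 547068.
For Mᵀy: Σx^2·y = 34704, Σx^3·y = 304744.
Normal equations: [[7188, 62174]; [62174, 547068]]·[p, q]ᵀ = [34704, 304744]ᵀ.
Eliminating q: 547068·(row 1) − 62174·(row 2) gives 66718508·p = 547068·34704 − 62174·304744 = 38294416, so p = 9573604/16679627.
Then q = (304744 − 62174·(9573604/16679627))/547068 = 8203344/16679627.
At x = 11: ŷ = (9573604/16679627)·(121) + (8203344/16679627)·(1331) = 12077056948/16679627.

ŷ = 724.06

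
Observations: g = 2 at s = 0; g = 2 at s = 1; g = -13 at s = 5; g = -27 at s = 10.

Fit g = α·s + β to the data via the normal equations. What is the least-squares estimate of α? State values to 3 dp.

α = -3.048

The normal equations are: 126·α + 16·β = -333;  16·α + 4·β = -36.
Eliminating β: 4·(row 1) − 16·(row 2) gives 248·α = 4·(-333) − 16·(-36) = -756, so α = -189/62.
Then β = ((-36) − 16·(-189/62))/4 = 99/31.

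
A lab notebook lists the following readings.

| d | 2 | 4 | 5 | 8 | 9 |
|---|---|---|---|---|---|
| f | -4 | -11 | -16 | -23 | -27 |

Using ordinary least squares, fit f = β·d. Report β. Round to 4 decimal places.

Entries of AᵀA: Σd·d = 190.
Moment sums: Σd·f = -559.
AᵀA·[β]ᵀ = Aᵀf becomes [[190]]·[β]ᵀ = [-559]ᵀ.
Hence β = -559 / 190 ≈ -2.94211.

β = -2.9421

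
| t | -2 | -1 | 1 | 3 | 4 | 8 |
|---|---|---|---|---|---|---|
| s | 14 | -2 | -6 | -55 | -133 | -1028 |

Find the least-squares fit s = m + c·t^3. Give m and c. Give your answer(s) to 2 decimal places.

Setting ∂/∂m … = 0 gives: 6·m + 595·c = -1210;  595·m + 267035·c = -536449.
(Σ1 = 6, Σt^3 = 595, Σt^3·t^3 = 267035, Σs = -1210, Σt^3·s = -536449.)
Eliminating c: 267035·(row 1) − 595·(row 2) gives 1248185·m = 267035·(-1210) − 595·(-536449) = -3925195, so m = -785039/249637.
Then c = ((-536449) − 595·(-785039/249637))/267035 = -2498744/1248185.

m = -3.14, c = -2.00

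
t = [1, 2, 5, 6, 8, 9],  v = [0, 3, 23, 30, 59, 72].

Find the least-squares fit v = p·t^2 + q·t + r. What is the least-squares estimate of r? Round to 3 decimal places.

Normal-equation sums: Σt^2·t^2 = 12595, Σt^2·t = 1591, Σt^2 = 211, Σt·t = 211, Σt = 31, Σ1 = 6.
For Xᵀv: Σt^2·v = 11275, Σt·v = 1421, Σv = 187.
Inverting the 3×3 Gram matrix, [p, q, r]ᵀ = [6637/7332, 1063/36660, -2494/3055]ᵀ.

r = -0.816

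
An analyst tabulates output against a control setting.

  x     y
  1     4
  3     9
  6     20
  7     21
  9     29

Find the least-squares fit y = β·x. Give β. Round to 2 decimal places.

β = 3.18

The normal equations are: 176·β = 559.
(Σx·x = 176, Σx·y = 559.)
Hence β = 559 / 176 ≈ 3.17614.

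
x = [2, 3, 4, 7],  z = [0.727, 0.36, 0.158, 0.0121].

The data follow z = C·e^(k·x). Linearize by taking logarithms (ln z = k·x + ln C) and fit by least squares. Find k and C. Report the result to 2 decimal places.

k = -0.83, C = 4.09

Taking logs, ln z = k·x + ln C, so regress ln z on x.
Sums: Σx = 16.0000, Σ(x)² = 78.0000, Σln z = -7.6002, Σx·ln z = -41.9851.
Normal system: [[78.0000, 16.0000]; [16.0000, 4]]·[k, ln C]ᵀ = [-41.9851, -7.6002]ᵀ.
Δ = 78.0000·4 − (16.0000)² = 56.0000; k = (-41.9851·4 − 16.0000·-7.6002)/56.0000 = -0.82745, ln C = (78.0000·-7.6002 − 16.0000·-41.9851)/56.0000 = 1.40976, so C = exp(1.40976) = 4.09499.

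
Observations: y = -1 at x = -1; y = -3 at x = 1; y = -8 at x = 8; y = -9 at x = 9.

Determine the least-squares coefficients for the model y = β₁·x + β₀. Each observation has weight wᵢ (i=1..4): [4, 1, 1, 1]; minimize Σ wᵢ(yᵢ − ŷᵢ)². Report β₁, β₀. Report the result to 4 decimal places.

Forming MᵀWM = [[150, 14]; [14, 7]] and MᵀWy = [-144, -24]ᵀ gives MᵀWM·[β₁, β₀]ᵀ = MᵀWy.
Δ = 150·7 − 14² = 854.
β₁ = ((-144)·7 − 14·(-24))/854 = -48/61; β₀ = (150·(-24) − 14·(-144))/854 = -792/427.

β₁ = -0.7869, β₀ = -1.8548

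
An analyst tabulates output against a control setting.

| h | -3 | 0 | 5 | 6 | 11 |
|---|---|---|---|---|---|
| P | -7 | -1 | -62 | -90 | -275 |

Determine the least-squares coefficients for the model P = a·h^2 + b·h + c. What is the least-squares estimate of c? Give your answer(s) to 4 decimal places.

c = 1.0449

Normal-equation sums: Σh^2·h^2 = 16643, Σh^2·h = 1645, Σh^2 = 191, Σh·h = 191, Σh = 19, Σ1 = 5.
Moment sums: Σh^2·P = -38128, Σh·P = -3854, ΣP = -435.
Inverting the 3×3 Gram matrix, [a, b, c]ᵀ = [-443623/221226, -666163/221226, 38526/36871]ᵀ.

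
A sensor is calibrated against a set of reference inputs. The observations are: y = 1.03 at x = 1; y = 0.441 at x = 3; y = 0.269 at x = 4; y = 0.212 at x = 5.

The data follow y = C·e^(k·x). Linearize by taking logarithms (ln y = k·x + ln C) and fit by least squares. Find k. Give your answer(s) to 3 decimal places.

k = -0.407

Let Y = ln y. Fitting Y = k·x + ln C by least squares:
Σx = 13.0000, Σ(x)² = 51.0000, Σln y = -3.6534, Σx·ln y = -15.4346.
Equations: 51.0000·k + 13.0000·ln C = -15.4346;  13.0000·k + 4·ln C = -3.6534.
Δ = 51.0000·4 − (13.0000)² = 35.0000; k = (-15.4346·4 − 13.0000·-3.6534)/35.0000 = -0.40699, ln C = (51.0000·-3.6534 − 13.0000·-15.4346)/35.0000 = 0.40937.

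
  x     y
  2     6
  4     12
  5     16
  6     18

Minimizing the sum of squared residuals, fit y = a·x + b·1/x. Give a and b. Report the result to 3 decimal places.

Entries of MᵀM: Σx·x = 81, Σx·1/x = 4, Σ1/x·1/x = 1369/3600.
Moment sums: Σx·y = 248, Σ1/x·y = 61/5.
So MᵀM·[a, b]ᵀ = Mᵀy: [[81, 4]; [4, 1369/3600]]·[a, b]ᵀ = [248, 61/5]ᵀ.
Δ = 81·(1369/3600) − 4² = 5921/400.
a = (248·(1369/3600) − 4·(61/5))/(5921/400) = 163832/53289; b = (81·(61/5) − 4·248)/(5921/400) = -1520/5921.

a = 3.074, b = -0.257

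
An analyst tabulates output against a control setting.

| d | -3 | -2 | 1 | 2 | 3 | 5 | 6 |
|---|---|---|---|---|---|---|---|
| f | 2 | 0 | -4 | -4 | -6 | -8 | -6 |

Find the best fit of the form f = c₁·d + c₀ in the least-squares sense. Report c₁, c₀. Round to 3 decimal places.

c₁ = -1.000, c₀ = -2.000

Compute the Gram sums: Σd·d = 88, Σd = 12, Σ1 = 7.
Right-hand side: Σd·f = -112, Σf = -26.
Eliminating c₀: 7·(row 1) − 12·(row 2) gives 472·c₁ = 7·(-112) − 12·(-26) = -472, so c₁ = -1.
Then c₀ = ((-26) − 12·(-1))/7 = -2.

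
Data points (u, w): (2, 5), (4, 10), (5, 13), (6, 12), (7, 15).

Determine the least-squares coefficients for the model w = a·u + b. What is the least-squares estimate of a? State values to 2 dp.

a = 1.89

Forming MᵀM = [[130, 24]; [24, 5]] and Mᵀw = [292, 55]ᵀ gives MᵀM·[a, b]ᵀ = Mᵀw.
Determinant 130·5 − 24² = 74.
a = (292·5 − 24·55)/74 = 70/37; b = (130·55 − 24·292)/74 = 71/37.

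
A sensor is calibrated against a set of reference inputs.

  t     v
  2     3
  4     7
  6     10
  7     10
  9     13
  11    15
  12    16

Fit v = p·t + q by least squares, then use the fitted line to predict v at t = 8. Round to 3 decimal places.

v̂ = 11.460

Sums needed: Σt·t = 451, Σt = 51, Σ1 = 7.
And Σt·v = 638, Σv = 74.
Δ = 451·7 − 51² = 556.
p = (638·7 − 51·74)/556 = 173/139; q = (451·74 − 51·638)/556 = 209/139.
At t = 8: v̂ = (173/139)·(8) + (209/139)·(1) = 1593/139.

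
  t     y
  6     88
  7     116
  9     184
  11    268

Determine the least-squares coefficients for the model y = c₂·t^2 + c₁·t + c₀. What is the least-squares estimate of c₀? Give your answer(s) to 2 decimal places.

Forming AᵀA = [[24899, 2619, 287]; [2619, 287, 33]; [287, 33, 4]] and Aᵀy = [56184, 5944, 656]ᵀ gives AᵀA·[c₂, c₁, c₀]ᵀ = Aᵀy.
Row-reducing yields c₂ = 2, c₁ = 2, c₀ = 4.

c₀ = 4.00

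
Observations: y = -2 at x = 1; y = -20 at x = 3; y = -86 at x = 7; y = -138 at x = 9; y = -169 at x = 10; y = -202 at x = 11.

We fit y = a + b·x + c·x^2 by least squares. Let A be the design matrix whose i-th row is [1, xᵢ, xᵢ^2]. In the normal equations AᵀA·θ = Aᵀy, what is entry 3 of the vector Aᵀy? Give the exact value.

-56916

Entry 3 ↔ basis x^2, so (Aᵀy)_{3} = Σᵢ (x^2)·yᵢ = (1)·(-2) + (9)·(-20) + (49)·(-86) + (81)·(-138) + (100)·(-169) + (121)·(-202) = -56916.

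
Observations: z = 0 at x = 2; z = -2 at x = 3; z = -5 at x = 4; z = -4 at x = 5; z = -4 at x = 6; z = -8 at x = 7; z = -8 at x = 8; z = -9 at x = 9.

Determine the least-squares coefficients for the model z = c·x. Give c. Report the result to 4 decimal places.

The normal equations are: 284·c = -271.
(Σx·x = 284, Σx·z = -271.)
Hence c = -271 / 284 ≈ -0.954225.

c = -0.9542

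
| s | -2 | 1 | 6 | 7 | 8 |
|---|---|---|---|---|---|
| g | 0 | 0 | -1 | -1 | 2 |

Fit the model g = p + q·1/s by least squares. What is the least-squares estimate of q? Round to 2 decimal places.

Sums needed: Σ1 = 5, Σ1/s = 157/168, Σ1/s·1/s = 37081/28224.
Moment sums: Σg = 0, Σ1/s·g = -5/84.
AᵀA·[p, q]ᵀ = Aᵀg becomes [[5, 157/168]; [157/168, 37081/28224]]·[p, q]ᵀ = [0, -5/84]ᵀ.
det = 5·(37081/28224) − (157/168)² = 40189/7056.
p = (0·(37081/28224) − (157/168)·(-5/84))/(40189/7056) = 785/80378; q = (5·(-5/84) − (157/168)·0)/(40189/7056) = -2100/40189.

q = -0.05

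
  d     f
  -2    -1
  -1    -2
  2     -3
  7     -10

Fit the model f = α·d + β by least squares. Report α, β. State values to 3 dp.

α = -0.980, β = -2.531

XᵀX·[α, β]ᵀ = Xᵀf reads: 58·α + 6·β = -72;  6·α + 4·β = -16.
(Σd·d = 58, Σd = 6, Σ1 = 4, Σd·f = -72, Σf = -16.)
Eliminating β: 4·(row 1) − 6·(row 2) gives 196·α = 4·(-72) − 6·(-16) = -192, so α = -48/49.
Then β = ((-16) − 6·(-48/49))/4 = -124/49.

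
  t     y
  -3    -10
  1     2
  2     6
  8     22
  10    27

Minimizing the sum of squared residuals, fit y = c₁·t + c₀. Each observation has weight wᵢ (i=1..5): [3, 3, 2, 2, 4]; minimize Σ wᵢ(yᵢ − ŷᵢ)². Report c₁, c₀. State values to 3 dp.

c₁ = 2.829, c₀ = -0.912

Sums needed: Σwᵢ·t·t = 566, Σwᵢ·t = 54, Σwᵢ·1 = 14.
Right-hand side: Σwᵢ·t·y = 1552, Σwᵢ·y = 140.
Normal equations: [[566, 54]; [54, 14]]·[c₁, c₀]ᵀ = [1552, 140]ᵀ.
Eliminating c₀: 14·(row 1) − 54·(row 2) gives 5008·c₁ = 14·1552 − 54·140 = 14168, so c₁ = 1771/626.
Then c₀ = (140 − 54·(1771/626))/14 = -571/626.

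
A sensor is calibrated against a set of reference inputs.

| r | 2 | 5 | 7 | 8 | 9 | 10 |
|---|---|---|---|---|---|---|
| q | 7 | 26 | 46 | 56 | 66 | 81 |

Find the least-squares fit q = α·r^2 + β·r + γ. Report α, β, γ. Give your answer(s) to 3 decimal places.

With design matrix M, MᵀM = [[23699, 2717, 323]; [2717, 323, 41]; [323, 41, 6]] and Mᵀq = [19962, 2318, 282]ᵀ.
Inverting the 3×3 Gram matrix, [α, β, γ]ᵀ = [371/708, 2047/708, -57/59]ᵀ.

α = 0.524, β = 2.891, γ = -0.966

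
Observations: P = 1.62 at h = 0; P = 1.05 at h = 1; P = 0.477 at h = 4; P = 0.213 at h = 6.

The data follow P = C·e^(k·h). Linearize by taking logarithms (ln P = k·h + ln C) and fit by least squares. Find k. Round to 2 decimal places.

k = -0.32

Linearized form: ln P = k·h + ln C. From the 4 transformed points,
XᵀX = [[53.0000, 11.0000]; [11.0000, 4]], rhs = [-12.1909, -1.7555]ᵀ  (here Σh = 11.0000, Σ(h)² = 53.0000, Σln P = -1.7555, Σh·ln P = -12.1909).
Solving (det = 91.0000): k = -0.32366, ln C = 0.45120.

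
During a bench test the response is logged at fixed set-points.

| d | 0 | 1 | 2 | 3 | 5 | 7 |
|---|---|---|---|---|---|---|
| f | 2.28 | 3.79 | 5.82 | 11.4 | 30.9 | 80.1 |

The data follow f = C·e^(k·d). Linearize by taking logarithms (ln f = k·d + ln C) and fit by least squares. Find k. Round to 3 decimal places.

Linearized form: ln f = k·d + ln C. From the 6 transformed points,
Σd = 18.0000, Σ(d)² = 88.0000, Σln f = 14.1655, Σd·ln f = 59.9925.
Equations: 88.0000·k + 18.0000·ln C = 59.9925;  18.0000·k + 6·ln C = 14.1655.
Slope k = (n·Σd·ln f − Σd·Σln f)/(n·Σ(d)² − (Σd)²) = (6·59.9925 − 18.0000·14.1655)/204.0000 = 0.51459; ln C = (Σln f − k·Σd)/n = 0.81714.

k = 0.515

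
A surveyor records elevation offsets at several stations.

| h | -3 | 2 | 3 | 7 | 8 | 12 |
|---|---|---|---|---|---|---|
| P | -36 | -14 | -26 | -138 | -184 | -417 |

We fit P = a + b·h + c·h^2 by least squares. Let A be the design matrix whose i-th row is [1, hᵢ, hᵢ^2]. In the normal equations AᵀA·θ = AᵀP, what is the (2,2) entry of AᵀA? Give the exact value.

Row 2 ↔ basis h, column 2 ↔ basis h, so (AᵀA)_{2,2} = Σᵢ (h)·(h) = (-3)·(-3) + (2)·(2) + (3)·(3) + (7)·(7) + (8)·(8) + (12)·(12) = 279.

279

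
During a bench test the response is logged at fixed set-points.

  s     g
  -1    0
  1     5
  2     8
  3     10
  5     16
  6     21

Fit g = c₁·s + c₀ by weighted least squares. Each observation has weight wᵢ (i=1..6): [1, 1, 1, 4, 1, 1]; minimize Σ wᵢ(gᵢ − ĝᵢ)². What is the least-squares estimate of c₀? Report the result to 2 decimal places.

c₀ = 1.97

Sums needed: Σwᵢ·s·s = 103, Σwᵢ·s = 25, Σwᵢ·1 = 9.
And Σwᵢ·s·g = 347, Σwᵢ·g = 90.
Δ = 103·9 − 25² = 302.
c₁ = (347·9 − 25·90)/302 = 873/302; c₀ = (103·90 − 25·347)/302 = 595/302.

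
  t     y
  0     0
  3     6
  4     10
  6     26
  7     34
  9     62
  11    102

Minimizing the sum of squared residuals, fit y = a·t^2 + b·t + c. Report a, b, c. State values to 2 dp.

a = 1.00, b = -2.04, c = 1.20

Entries of MᵀM: Σt^2·t^2 = 25236, Σt^2·t = 2710, Σt^2 = 312, Σt·t = 312, Σt = 40, Σ1 = 7.
And Σt^2·y = 20180, Σt·y = 2132, Σy = 240.
MᵀM·[a, b, c]ᵀ = Mᵀy becomes [[25236, 2710, 312]; [2710, 312, 40]; [312, 40, 7]]·[a, b, c]ᵀ = [20180, 2132, 240]ᵀ.
Row-reducing yields a = 150470/149849, b = -306086/149849, c = 180080/149849.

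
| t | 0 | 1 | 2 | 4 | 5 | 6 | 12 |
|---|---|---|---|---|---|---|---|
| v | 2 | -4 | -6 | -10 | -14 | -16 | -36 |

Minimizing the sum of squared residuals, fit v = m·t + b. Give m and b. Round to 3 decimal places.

m = -3.018, b = 0.933

MᵀM·[m, b]ᵀ = Mᵀv reads: 226·m + 30·b = -654;  30·m + 7·b = -84.
(Σt·t = 226, Σt = 30, Σ1 = 7, Σt·v = -654, Σv = -84.)
Eliminating b: 7·(row 1) − 30·(row 2) gives 682·m = 7·(-654) − 30·(-84) = -2058, so m = -1029/341.
Then b = ((-84) − 30·(-1029/341))/7 = 318/341.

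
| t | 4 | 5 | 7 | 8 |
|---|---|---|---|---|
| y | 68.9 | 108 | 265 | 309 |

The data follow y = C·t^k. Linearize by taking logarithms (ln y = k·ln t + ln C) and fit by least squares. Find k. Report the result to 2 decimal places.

k = 2.27

Let Y = ln y. Fitting Y = k·ln t + ln C by least squares:
Sums: Σln t = 7.0211, Σ(ln t)² = 12.6227, Σln y = 20.2279, Σln t·ln y = 36.1831.
Normal system: [[12.6227, 7.0211]; [7.0211, 4]]·[k, ln C]ᵀ = [36.1831, 20.2279]ᵀ.
Slope k = (n·Σln t·ln y − Σln t·Σln y)/(n·Σ(ln t)² − (Σln t)²) = (4·36.1831 − 7.0211·20.2279)/1.1954 = 2.26788; ln C = (Σln y − k·Σln t)/n = 1.07622.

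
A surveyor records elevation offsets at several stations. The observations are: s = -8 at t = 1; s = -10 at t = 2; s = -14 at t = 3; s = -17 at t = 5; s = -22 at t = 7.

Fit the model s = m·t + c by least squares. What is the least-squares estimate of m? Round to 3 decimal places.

From the data, Σt·t = 88, Σt = 18, Σ1 = 5.
And Σt·s = -309, Σs = -71.
So MᵀM·[m, c]ᵀ = Mᵀs: [[88, 18]; [18, 5]]·[m, c]ᵀ = [-309, -71]ᵀ.
Determinant 88·5 − 18² = 116.
m = ((-309)·5 − 18·(-71))/116 = -267/116; c = (88·(-71) − 18·(-309))/116 = -343/58.

m = -2.302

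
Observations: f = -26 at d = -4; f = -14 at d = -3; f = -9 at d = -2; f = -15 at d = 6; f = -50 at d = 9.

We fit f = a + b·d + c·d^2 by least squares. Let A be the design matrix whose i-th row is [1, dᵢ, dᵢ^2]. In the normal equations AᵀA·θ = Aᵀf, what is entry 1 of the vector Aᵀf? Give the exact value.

Entry 1 ↔ basis 1, so (Aᵀf)_{1} = Σᵢ fᵢ = (1)·(-26) + (1)·(-14) + (1)·(-9) + (1)·(-15) + (1)·(-50) = -114.

-114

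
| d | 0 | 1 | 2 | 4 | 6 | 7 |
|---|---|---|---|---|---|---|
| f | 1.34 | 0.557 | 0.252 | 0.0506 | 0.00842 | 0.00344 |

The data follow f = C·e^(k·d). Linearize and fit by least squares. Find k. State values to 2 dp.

With ln fᵢ as the transformed response and dᵢ as the regressor:
AᵀA = [[106.0000, 20.0000]; [20.0000, 6]], rhs = [-83.6459, -15.1041]ᵀ  (here Σd = 20.0000, Σ(d)² = 106.0000, Σln f = -15.1041, Σd·ln f = -83.6459).
Δ = 106.0000·6 − (20.0000)² = 236.0000; k = (-83.6459·6 − 20.0000·-15.1041)/236.0000 = -0.84658, ln C = (106.0000·-15.1041 − 20.0000·-83.6459)/236.0000 = 0.30460.

k = -0.85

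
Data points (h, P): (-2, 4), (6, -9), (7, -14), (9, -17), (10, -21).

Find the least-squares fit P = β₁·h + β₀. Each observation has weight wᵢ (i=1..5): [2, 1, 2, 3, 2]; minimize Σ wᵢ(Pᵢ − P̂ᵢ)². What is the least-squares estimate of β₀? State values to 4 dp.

β₀ = 0.4067

From the data, Σwᵢ·h·h = 585, Σwᵢ·h = 63, Σwᵢ·1 = 10.
Moment sums: Σwᵢ·h·P = -1145, Σwᵢ·P = -122.
So AᵀWA·[β₁, β₀]ᵀ = AᵀWP: [[585, 63]; [63, 10]]·[β₁, β₀]ᵀ = [-1145, -122]ᵀ.
det = 585·10 − 63² = 1881.
β₁ = ((-1145)·10 − 63·(-122))/1881 = -3764/1881; β₀ = (585·(-122) − 63·(-1145))/1881 = 85/209.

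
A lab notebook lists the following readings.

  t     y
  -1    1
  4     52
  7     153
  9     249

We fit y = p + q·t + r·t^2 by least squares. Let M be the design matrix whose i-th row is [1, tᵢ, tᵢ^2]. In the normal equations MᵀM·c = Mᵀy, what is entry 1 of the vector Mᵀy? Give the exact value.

455

Entry 1 ↔ basis 1, so (Mᵀy)_{1} = Σᵢ yᵢ = (1)·(1) + (1)·(52) + (1)·(153) + (1)·(249) = 455.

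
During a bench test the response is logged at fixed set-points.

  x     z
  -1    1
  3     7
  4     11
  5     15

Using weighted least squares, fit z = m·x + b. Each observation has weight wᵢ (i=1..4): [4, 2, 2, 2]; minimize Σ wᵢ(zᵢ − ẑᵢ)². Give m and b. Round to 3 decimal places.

m = 2.125, b = 2.750

Normal-equation sums: Σwᵢ·x·x = 104, Σwᵢ·x = 20, Σwᵢ·1 = 10.
Moment sums: Σwᵢ·x·z = 276, Σwᵢ·z = 70.
Eliminating b: 10·(row 1) − 20·(row 2) gives 640·m = 10·276 − 20·70 = 1360, so m = 17/8.
Then b = (70 − 20·(17/8))/10 = 11/4.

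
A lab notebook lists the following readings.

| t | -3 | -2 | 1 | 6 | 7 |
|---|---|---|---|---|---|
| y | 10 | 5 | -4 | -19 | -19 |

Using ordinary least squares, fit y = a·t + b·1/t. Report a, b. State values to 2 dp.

The normal equations are: 99·a + 5·b = -291;  5·a + (1243/882)·b = -110/7.
Eliminating b: (1243/882)·(row 1) − 5·(row 2) gives (11223/98)·a = (1243/882)·(-291) − 5·(-110/7) = -97471/294, so a = -97471/33669.
Then b = ((-110/7) − 5·(-97471/33669))/(1243/882) = -3290/3741.

a = -2.89, b = -0.88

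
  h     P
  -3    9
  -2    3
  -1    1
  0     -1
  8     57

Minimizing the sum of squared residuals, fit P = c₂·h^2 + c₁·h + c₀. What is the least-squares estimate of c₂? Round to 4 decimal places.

c₂ = 0.9488

From the data, Σh^2·h^2 = 4194, Σh^2·h = 476, Σh^2 = 78, Σh·h = 78, Σh = 2, Σ1 = 5.
For MᵀP: Σh^2·P = 3742, Σh·P = 422, ΣP = 69.
So MᵀM·[c₂, c₁, c₀]ᵀ = MᵀP: [[4194, 476, 78]; [476, 78, 2]; [78, 2, 5]]·[c₂, c₁, c₀]ᵀ = [3742, 422, 69]ᵀ.
Solving the 3×3 system (Gaussian elimination) gives c₂ = 37944/39991, c₁ = -14314/39991, c₀ = -34325/39991.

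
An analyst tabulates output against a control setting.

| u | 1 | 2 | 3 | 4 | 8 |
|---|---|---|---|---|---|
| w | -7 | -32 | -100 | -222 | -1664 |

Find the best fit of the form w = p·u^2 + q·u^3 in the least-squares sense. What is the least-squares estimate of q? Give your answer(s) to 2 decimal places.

q = -3.01

With design matrix A, AᵀA = [[4450, 34068]; [34068, 267034]] and Aᵀw = [-111083, -869139]ᵀ.
det = 4450·267034 − 34068² = 27672676.
p = ((-111083)·267034 − 34068·(-869139))/27672676 = -26555185/13836338; q = (4450·(-869139) − 34068·(-111083))/27672676 = -41646453/13836338.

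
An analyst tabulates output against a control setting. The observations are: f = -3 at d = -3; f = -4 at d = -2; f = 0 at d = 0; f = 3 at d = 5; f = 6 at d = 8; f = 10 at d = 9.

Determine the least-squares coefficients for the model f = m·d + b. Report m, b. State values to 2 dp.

m = 1.01, b = -0.86

Forming AᵀA = [[183, 17]; [17, 6]] and Aᵀf = [170, 12]ᵀ gives AᵀA·[m, b]ᵀ = Aᵀf.
det = 183·6 − 17² = 809.
m = (170·6 − 17·12)/809 = 816/809; b = (183·12 − 17·170)/809 = -694/809.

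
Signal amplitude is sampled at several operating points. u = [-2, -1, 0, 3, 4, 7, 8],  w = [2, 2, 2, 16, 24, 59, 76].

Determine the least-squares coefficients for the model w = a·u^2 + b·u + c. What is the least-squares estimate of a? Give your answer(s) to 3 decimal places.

a = 0.925

The normal system AᵀA·[a, b, c]ᵀ = Aᵀw is [[6851, 937, 143]; [937, 143, 19]; [143, 19, 7]]·[a, b, c]ᵀ = [8293, 1159, 181]ᵀ.
Row-reducing yields a = 93929/101577, b = 177962/101577, c = 1528/691.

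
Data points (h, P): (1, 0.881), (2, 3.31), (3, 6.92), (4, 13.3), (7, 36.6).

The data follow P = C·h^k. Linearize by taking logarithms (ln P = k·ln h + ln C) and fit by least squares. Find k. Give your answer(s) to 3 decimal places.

k = 1.924

Taking logs, ln P = k·ln h + ln C, so regress ln P on ln h.
Σln h = 5.1240, Σ(ln h)² = 7.3958, Σln P = 9.1925, Σln h·ln P = 13.5476.
Equations: 7.3958·k + 5.1240·ln C = 13.5476;  5.1240·k + 5·ln C = 9.1925.
Slope k = (n·Σln h·ln P − Σln h·Σln P)/(n·Σ(ln h)² − (Σln h)²) = (5·13.5476 − 5.1240·9.1925)/10.7239 = 1.92431; ln C = (Σln P − k·Σln h)/n = -0.13352.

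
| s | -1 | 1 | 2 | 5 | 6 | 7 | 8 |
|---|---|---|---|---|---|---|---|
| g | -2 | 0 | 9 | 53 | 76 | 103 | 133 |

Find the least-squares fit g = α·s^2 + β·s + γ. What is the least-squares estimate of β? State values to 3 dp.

β = 1.517

Forming AᵀA = [[8436, 1204, 180]; [1204, 180, 28]; [180, 28, 7]] and Aᵀg = [17654, 2526, 372]ᵀ gives AᵀA·[α, β, γ]ᵀ = Aᵀg.
Row-reducing yields α = 10415/5392, β = 8177/5392, γ = -1747/674.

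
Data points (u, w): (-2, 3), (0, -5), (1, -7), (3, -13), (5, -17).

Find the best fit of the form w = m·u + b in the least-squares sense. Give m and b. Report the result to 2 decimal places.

m = -2.82, b = -3.85

Forming AᵀA = [[39, 7]; [7, 5]] and Aᵀw = [-137, -39]ᵀ gives AᵀA·[m, b]ᵀ = Aᵀw.
det = 39·5 − 7² = 146.
m = ((-137)·5 − 7·(-39))/146 = -206/73; b = (39·(-39) − 7·(-137))/146 = -281/73.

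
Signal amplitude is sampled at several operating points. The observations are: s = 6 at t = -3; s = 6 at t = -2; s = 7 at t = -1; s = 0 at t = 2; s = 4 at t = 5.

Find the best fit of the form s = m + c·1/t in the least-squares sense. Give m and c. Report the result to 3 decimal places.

XᵀX·[m, c]ᵀ = Xᵀs reads: 5·m + (-17/15)·c = 23;  (-17/15)·m + (743/450)·c = -56/5.
Determinant 5·(743/450) − (-17/15)² = 3137/450.
m = (23·(743/450) − (-17/15)·(-56/5))/(3137/450) = 11377/3137; c = (5·(-56/5) − (-17/15)·23)/(3137/450) = -13470/3137.

m = 3.627, c = -4.294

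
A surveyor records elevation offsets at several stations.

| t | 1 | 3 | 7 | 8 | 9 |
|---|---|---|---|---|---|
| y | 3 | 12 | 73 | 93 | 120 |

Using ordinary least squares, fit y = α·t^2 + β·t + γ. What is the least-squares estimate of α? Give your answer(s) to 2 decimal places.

Setting ∂/∂α … = 0 gives: 13140·α + 1612·β + 204·γ = 19360;  1612·α + 204·β + 28·γ = 2374;  204·α + 28·β + 5·γ = 301.
Row-reducing yields α = 6791/4268, β = -5317/4268, γ = 219/97.

α = 1.59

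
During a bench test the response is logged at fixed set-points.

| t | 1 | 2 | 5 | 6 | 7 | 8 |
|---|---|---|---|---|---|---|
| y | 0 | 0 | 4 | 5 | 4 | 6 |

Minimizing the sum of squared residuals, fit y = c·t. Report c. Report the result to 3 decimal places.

c = 0.704

From the data, Σt·t = 179.
For Aᵀy: Σt·y = 126.
Normal equations: [[179]]·[c]ᵀ = [126]ᵀ.
c = 126/179 = 0.703911.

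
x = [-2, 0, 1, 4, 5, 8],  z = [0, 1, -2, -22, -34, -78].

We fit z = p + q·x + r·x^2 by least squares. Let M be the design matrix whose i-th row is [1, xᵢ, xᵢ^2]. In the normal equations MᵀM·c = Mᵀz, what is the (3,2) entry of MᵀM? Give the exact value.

694

Row 3 ↔ basis x^2, column 2 ↔ basis x, so (MᵀM)_{3,2} = Σᵢ (x^2)·(x) = (4)·(-2) + (0)·(0) + (1)·(1) + (16)·(4) + (25)·(5) + (64)·(8) = 694.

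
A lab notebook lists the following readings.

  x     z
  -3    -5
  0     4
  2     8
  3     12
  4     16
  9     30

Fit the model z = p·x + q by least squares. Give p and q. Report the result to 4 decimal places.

With design matrix A, AᵀA = [[119, 15]; [15, 6]] and Aᵀz = [401, 65]ᵀ.
Eliminating q: 6·(row 1) − 15·(row 2) gives 489·p = 6·401 − 15·65 = 1431, so p = 477/163.
Then q = (65 − 15·(477/163))/6 = 1720/489.

p = 2.9264, q = 3.5174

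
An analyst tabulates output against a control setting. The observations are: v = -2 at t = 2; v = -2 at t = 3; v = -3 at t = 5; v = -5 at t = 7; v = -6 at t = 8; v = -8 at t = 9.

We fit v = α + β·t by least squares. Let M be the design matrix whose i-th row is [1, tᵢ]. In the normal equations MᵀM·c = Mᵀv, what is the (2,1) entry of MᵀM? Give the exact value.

34

Row 2 ↔ basis t, column 1 ↔ basis 1, so (MᵀM)_{2,1} = Σᵢ t = (2)·(1) + (3)·(1) + (5)·(1) + (7)·(1) + (8)·(1) + (9)·(1) = 34.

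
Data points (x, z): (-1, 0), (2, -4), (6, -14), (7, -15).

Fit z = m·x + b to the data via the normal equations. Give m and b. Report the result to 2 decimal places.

Normal-equation sums: Σx·x = 90, Σx = 14, Σ1 = 4.
Right-hand side: Σx·z = -197, Σz = -33.
Normal equations: [[90, 14]; [14, 4]]·[m, b]ᵀ = [-197, -33]ᵀ.
Eliminating b: 4·(row 1) − 14·(row 2) gives 164·m = 4·(-197) − 14·(-33) = -326, so m = -163/82.
Then b = ((-33) − 14·(-163/82))/4 = -53/41.

m = -1.99, b = -1.29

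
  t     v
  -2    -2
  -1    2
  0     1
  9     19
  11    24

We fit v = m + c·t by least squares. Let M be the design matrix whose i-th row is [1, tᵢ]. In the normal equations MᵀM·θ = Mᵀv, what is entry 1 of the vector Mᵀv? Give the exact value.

Entry 1 ↔ basis 1, so (Mᵀv)_{1} = Σᵢ vᵢ = (1)·(-2) + (1)·(2) + (1)·(1) + (1)·(19) + (1)·(24) = 44.

44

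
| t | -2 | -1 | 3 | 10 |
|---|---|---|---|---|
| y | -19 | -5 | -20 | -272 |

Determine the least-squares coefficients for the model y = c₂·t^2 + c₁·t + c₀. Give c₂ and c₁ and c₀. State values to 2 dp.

c₂ = -2.98, c₁ = 2.66, c₀ = -0.74

The normal equations are: 10098·c₂ + 1018·c₁ + 114·c₀ = -27461;  1018·c₂ + 114·c₁ + 10·c₀ = -2737;  114·c₂ + 10·c₁ + 4·c₀ = -316.
Row-reducing yields c₂ = -13459/4517, c₁ = 12032/4517, c₀ = -6683/9034.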